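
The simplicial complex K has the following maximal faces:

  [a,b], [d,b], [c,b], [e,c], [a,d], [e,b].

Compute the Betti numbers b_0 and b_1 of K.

b_0 = 1, b_1 = 2.

Fix the vertex order a < b < c < d < e and write every simplex with vertices in increasing order. Then dim K = 1 and the simplices of K are:

  0-simplices (5): a, b, c, d, e
  1-simplices (6): ab, ad, bc, bd, be, ce

giving chain groups C_0 ≅ Z^5, C_1 ≅ Z^6.

Boundary ∂_1: C_1 → C_0 sends each edge [p,q] (with p < q) to q − p. For instance
  ∂ad = d − a.
The 5×6 boundary matrix has rank 4 and Smith normal form diag(1,1,1,1).

From H_k ≅ ker(∂_k) / im(∂_{k+1}) we obtain:

  H_0: rank C_0 − rank ∂_1 = 5 − 4 = 1, and the invariant factors of ∂_1 are all 1, so H_0 = Z.
  H_1: rank ker ∂_1 − rank ∂_2 = (6 − 4) − 0 = 2, and there is no ∂_2, so H_1 = Z^2.

Hence the Betti numbers are b_0 = 1, b_1 = 2.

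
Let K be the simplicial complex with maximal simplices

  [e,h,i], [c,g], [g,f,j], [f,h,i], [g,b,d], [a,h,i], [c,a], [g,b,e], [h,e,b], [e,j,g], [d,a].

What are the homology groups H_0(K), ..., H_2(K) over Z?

H_0 = Z,  H_1 = Z^3,  H_2 = 0.

Take the total order a < b < c < d < e < f < g < h < i < j on the vertex set. Then K (dimension 2) consists of the simplices:

  0-simplices (10): a, b, c, d, e, f, g, h, i, j
  1-simplices (20): ac, ad, ah, ai, bd, be, bg, bh, cg, dg, eg, eh, ei, ej, fg, fh, fi, fj, gj, hi
  2-simplices (8): ahi, bdg, beg, beh, egj, ehi, fgj, fhi

so the chain groups are C_0 ≅ Z^10, C_1 ≅ Z^20, C_2 ≅ Z^8.

The boundary map ∂_1: C_1 → C_0 maps an edge to its endpoints' difference, ∂[p,q] = q − p.
The 10×20 boundary matrix has rank 9 and Smith normal form diag(1,1,1,1,1,1,1,1,1).

Boundary ∂_2: C_2 → C_1 maps a triangle to the signed sum of its edges. For instance
  ∂fgj = gj − fj + fg,
  ∂bdg = dg − bg + bd.
The 20×8 boundary matrix has rank 8 and Smith normal form diag(1,1,1,1,1,1,1,1).

Computing H_k = (kernel of ∂_k) / (image of ∂_{k+1}):

  H_0: rank C_0 − rank ∂_1 = 10 − 9 = 1, and the invariant factors of ∂_1 are all 1, so H_0 ≅ Z.
  H_1: rank ker ∂_1 − rank ∂_2 = (20 − 9) − 8 = 3, and the invariant factors of ∂_2 are all 1, so H_1 ≅ Z^3.
  H_2: rank ker ∂_2 − rank ∂_3 = (8 − 8) − 0 = 0, and there is no ∂_3, so H_2 ≅ 0.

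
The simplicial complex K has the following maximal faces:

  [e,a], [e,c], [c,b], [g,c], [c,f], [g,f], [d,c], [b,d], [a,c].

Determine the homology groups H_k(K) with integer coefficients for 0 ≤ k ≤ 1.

Fix the vertex order a < b < c < d < e < f < g and write every simplex with vertices in increasing order. Then dim K = 1 and the simplices of K are:

  0-simplices (7): a, b, c, d, e, f, g
  1-simplices (9): ac, ae, bc, bd, cd, ce, cf, cg, fg

so the chain groups are C_0 ≅ Z^7, C_1 ≅ Z^9.

The boundary map ∂_1: C_1 → C_0 is given by ∂[p,q] = [q] − [p]. For instance
  ∂cg = g − c.
The 7×9 boundary matrix has rank 6 and Smith normal form diag(1,1,1,1,1,1).

Computing H_k = (kernel of ∂_k) / (image of ∂_{k+1}):

  H_0: rank C_0 − rank ∂_1 = 7 − 6 = 1, and the invariant factors of ∂_1 are all 1, so H_0 ≅ Z.
  H_1: rank ker ∂_1 − rank ∂_2 = (9 − 6) − 0 = 3, and there is no ∂_2, so H_1 ≅ Z^3.

(K is a triangulation of a wedge of 3 circles.)

H_0 ≅ Z,  H_1 ≅ Z^3.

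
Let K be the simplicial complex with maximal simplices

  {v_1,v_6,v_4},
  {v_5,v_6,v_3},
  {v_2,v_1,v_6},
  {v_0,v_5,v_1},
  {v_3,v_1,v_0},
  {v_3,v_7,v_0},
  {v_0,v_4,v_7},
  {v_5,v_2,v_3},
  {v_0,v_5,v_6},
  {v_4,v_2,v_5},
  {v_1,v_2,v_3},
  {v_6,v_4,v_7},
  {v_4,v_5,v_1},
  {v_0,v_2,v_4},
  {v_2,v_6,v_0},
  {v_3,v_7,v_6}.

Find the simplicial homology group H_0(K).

H_0 ≅ Z.

Order the vertices as v_0 < v_1 < v_2 < v_3 < v_4 < v_5 < v_6 < v_7. Listing each simplex with vertices in this order, K has dimension 2 with simplices:

  0-simplices (8): [v_0], [v_1], [v_2], [v_3], [v_4], [v_5], [v_6], [v_7]
  1-simplices (24): (24 of them)
  2-simplices (16): (16 of them)

so the chain groups are C_0 ≅ Z^8, C_1 ≅ Z^24, C_2 ≅ Z^16.

Boundary ∂_1: C_1 → C_0 sends each edge [p,q] (with p < q) to q − p. For instance
  ∂[v_0,v_5] = [v_5] − [v_0].
This gives a 8×24 integer matrix of rank 7; reducing to Smith normal form yields diagonal entries (1,1,1,1,1,1,1).

The boundary map ∂_2: C_2 → C_1 maps a triangle to the signed sum of its edges. For instance
  ∂[v_0,v_4,v_7] = [v_4,v_7] − [v_0,v_7] + [v_0,v_4],
  ∂[v_2,v_3,v_5] = [v_3,v_5] − [v_2,v_5] + [v_2,v_3].
As a 24×16 matrix over Z this has rank 15, with invariant factors (1,1,1,1,1,1,1,1,1,1,1,1,1,1,1).

Computing H_k = (kernel of ∂_k) / (image of ∂_{k+1}):

  H_0: rank C_0 − rank ∂_1 = 8 − 7 = 1, and the invariant factors of ∂_1 are all 1, so H_0 = Z.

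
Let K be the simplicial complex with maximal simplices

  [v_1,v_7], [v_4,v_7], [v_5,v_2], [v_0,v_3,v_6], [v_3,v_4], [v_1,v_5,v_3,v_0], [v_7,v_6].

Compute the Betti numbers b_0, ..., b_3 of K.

b_0 = 1, b_1 = 2, b_2 = 0, b_3 = 0.

Fix the vertex order v_0 < v_1 < v_2 < v_3 < v_4 < v_5 < v_6 < v_7 and write every simplex with vertices in increasing order. Then dim K = 3 and the simplices of K are:

  0-simplices (8): [v_0], [v_1], [v_2], [v_3], [v_4], [v_5], [v_6], [v_7]
  1-simplices (13): [v_0,v_1], [v_0,v_3], [v_0,v_5], [v_0,v_6], [v_1,v_3], [v_1,v_5], [v_1,v_7], [v_2,v_5], [v_3,v_4], [v_3,v_5], [v_3,v_6], [v_4,v_7], [v_6,v_7]
  2-simplices (5): [v_0,v_1,v_3], [v_0,v_1,v_5], [v_0,v_3,v_5], [v_0,v_3,v_6], [v_1,v_3,v_5]
  3-simplices (1): [v_0,v_1,v_3,v_5]

giving chain groups C_0 ≅ Z^8, C_1 ≅ Z^13, C_2 ≅ Z^5, C_3 ≅ Z^1.

∂_1: C_1 → C_0 maps an edge to its endpoints' difference, ∂[p,q] = q − p. For instance
  ∂[v_3,v_5] = [v_5] − [v_3].
This gives a 8×13 integer matrix of rank 7; reducing to Smith normal form yields diagonal entries (1,1,1,1,1,1,1).

The boundary map ∂_2: C_2 → C_1 maps a triangle to the signed sum of its edges. For instance
  ∂[v_1,v_3,v_5] = [v_3,v_5] − [v_1,v_5] + [v_1,v_3],
  ∂[v_0,v_3,v_6] = [v_3,v_6] − [v_0,v_6] + [v_0,v_3].
This gives a 13×5 integer matrix of rank 4; reducing to Smith normal form yields diagonal entries (1,1,1,1).

Boundary ∂_3: C_3 → C_2 sends each 3-simplex σ to the alternating sum Σ_i (−1)^i (σ with its i-th vertex removed). For instance
  ∂[v_0,v_1,v_3,v_5] = [v_1,v_3,v_5] − [v_0,v_3,v_5] + [v_0,v_1,v_5] − [v_0,v_1,v_3].
The 5×1 boundary matrix has rank 1 and Smith normal form diag(1).

Computing H_k = (kernel of ∂_k) / (image of ∂_{k+1}):

  H_0: rank C_0 − rank ∂_1 = 8 − 7 = 1, and the invariant factors of ∂_1 are all 1, so H_0 ≅ Z.
  H_1: rank ker ∂_1 − rank ∂_2 = (13 − 7) − 4 = 2, and the invariant factors of ∂_2 are all 1, so H_1 ≅ Z^2.
  H_2: rank ker ∂_2 − rank ∂_3 = (5 − 4) − 1 = 0, and the invariant factors of ∂_3 are all 1, so H_2 ≅ 0.
  H_3: rank ker ∂_3 − rank ∂_4 = (1 − 1) − 0 = 0, and there is no ∂_4, so H_3 ≅ 0.

Hence the Betti numbers are b_0 = 1, b_1 = 2, b_2 = 0, b_3 = 0.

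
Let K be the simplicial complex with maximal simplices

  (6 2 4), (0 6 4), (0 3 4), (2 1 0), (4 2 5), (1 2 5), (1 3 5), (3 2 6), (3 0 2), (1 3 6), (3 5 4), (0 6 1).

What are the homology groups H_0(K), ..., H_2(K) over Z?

H_0 ≅ Z,  H_1 ≅ Z/2,  H_2 = 0.

Fix the vertex order 0 < 1 < 2 < 3 < 4 < 5 < 6 and write every simplex with vertices in increasing order. Then dim K = 2 and the simplices of K are:

  0-simplices (7): [0], [1], [2], [3], [4], [5], [6]
  1-simplices (18): [0,1], [0,2], [0,3], [0,4], [0,6], [1,2], [1,3], [1,5], [1,6], [2,3], [2,4], [2,5], [2,6], [3,4], [3,5], [3,6], [4,5], [4,6]
  2-simplices (12): [0,1,2], [0,1,6], [0,2,3], [0,3,4], [0,4,6], [1,2,5], [1,3,5], [1,3,6], [2,3,6], [2,4,5], [2,4,6], [3,4,5]

so the chain groups are C_0 ≅ Z^7, C_1 ≅ Z^18, C_2 ≅ Z^12.

The boundary map ∂_1: C_1 → C_0 is given by ∂[p,q] = [q] − [p].
The 7×18 boundary matrix has rank 6 and Smith normal form diag(1,1,1,1,1,1).

The boundary map ∂_2: C_2 → C_1 maps a triangle to the signed sum of its edges. For instance
  ∂[2,3,6] = [3,6] − [2,6] + [2,3],
  ∂[1,3,6] = [3,6] − [1,6] + [1,3].
The 18×12 boundary matrix has rank 12 and Smith normal form diag(1,1,1,1,1,1,1,1,1,1,1,2).

From H_k ≅ ker(∂_k) / im(∂_{k+1}) we obtain:

  H_0: rank C_0 − rank ∂_1 = 7 − 6 = 1, and the invariant factors of ∂_1 are all 1, so H_0 = Z.
  H_1: rank ker ∂_1 − rank ∂_2 = (18 − 6) − 12 = 0, and ∂_2 has invariant factor 2 > 1, so H_1 = Z/2.
  H_2: rank ker ∂_2 − rank ∂_3 = (12 − 12) − 0 = 0, and there is no ∂_3, so H_2 = 0.

(K is a triangulation of the real projective plane RP^2.)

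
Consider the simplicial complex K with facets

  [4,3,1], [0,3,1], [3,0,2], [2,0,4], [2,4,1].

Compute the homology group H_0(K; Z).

Take the total order 0 < 1 < 2 < 3 < 4 on the vertex set. Then K (dimension 2) consists of the simplices:

  0-simplices (5): [0], [1], [2], [3], [4]
  1-simplices (10): [0,1], [0,2], [0,3], [0,4], [1,2], [1,3], [1,4], [2,3], [2,4], [3,4]
  2-simplices (5): [0,1,3], [0,2,3], [0,2,4], [1,2,4], [1,3,4]

Hence C_0 ≅ Z^5, C_1 ≅ Z^10, C_2 ≅ Z^5.

Boundary ∂_1: C_1 → C_0 is given by ∂[p,q] = [q] − [p].
The 5×10 boundary matrix has rank 4 and Smith normal form diag(1,1,1,1).

Boundary ∂_2: C_2 → C_1 maps a triangle to the signed sum of its edges. For instance
  ∂[1,2,4] = [2,4] − [1,4] + [1,2],
  ∂[0,2,4] = [2,4] − [0,4] + [0,2].
This gives a 10×5 integer matrix of rank 5; reducing to Smith normal form yields diagonal entries (1,1,1,1,1).

From H_k ≅ ker(∂_k) / im(∂_{k+1}) we obtain:

  H_0: rank C_0 − rank ∂_1 = 5 − 4 = 1, and the invariant factors of ∂_1 are all 1, so H_0 ≅ Z.

H_0 = Z.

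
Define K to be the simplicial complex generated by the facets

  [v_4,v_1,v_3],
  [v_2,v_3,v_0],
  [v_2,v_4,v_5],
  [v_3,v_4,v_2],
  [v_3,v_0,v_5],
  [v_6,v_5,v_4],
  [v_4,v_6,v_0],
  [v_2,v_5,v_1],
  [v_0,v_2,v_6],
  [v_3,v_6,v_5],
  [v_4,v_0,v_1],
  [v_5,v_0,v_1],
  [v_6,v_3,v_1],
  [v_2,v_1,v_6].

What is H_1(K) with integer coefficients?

K has 7 vertices, 21 edges, 14 triangles.
rank ∂_1 = 6, rank ∂_2 = 13 ⇒ b_1 = 21 − 6 − 13 = 2; all invariant factors of ∂_2 are 1 so no torsion. So H_1 = Z^2.

H_1 = Z^2.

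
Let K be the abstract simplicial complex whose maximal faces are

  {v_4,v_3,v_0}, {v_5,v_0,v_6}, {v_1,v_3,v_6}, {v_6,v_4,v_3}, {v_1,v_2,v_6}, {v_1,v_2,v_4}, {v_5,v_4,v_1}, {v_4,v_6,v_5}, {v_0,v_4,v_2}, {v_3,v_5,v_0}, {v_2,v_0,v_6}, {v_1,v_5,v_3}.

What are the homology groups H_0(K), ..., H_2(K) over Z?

We work with the vertex ordering v_0 < v_1 < v_2 < v_3 < v_4 < v_5 < v_6. The simplices of K, each written with vertices in increasing order, are:

  0-simplices (7): [v_0], [v_1], [v_2], [v_3], [v_4], [v_5], [v_6]
  1-simplices (18): (18 of them)
  2-simplices (12): (12 of them)

giving chain groups C_0 ≅ Z^7, C_1 ≅ Z^18, C_2 ≅ Z^12.

Boundary ∂_1: C_1 → C_0 is given by ∂[p,q] = [q] − [p].
The resulting 7×18 matrix has rank 6, and its Smith normal form has invariant factors (1,1,1,1,1,1).

Boundary ∂_2: C_2 → C_1 acts by ∂[p,q,r] = [q,r] − [p,r] + [p,q]. For instance
  ∂[v_0,v_3,v_4] = [v_3,v_4] − [v_0,v_4] + [v_0,v_3],
  ∂[v_1,v_4,v_5] = [v_4,v_5] − [v_1,v_5] + [v_1,v_4].
The resulting 18×12 matrix has rank 12, and its Smith normal form has invariant factors (1,1,1,1,1,1,1,1,1,1,1,2).

Reading off H_k = ker ∂_k / im ∂_{k+1}:

  H_0: rank C_0 − rank ∂_1 = 7 − 6 = 1, and the invariant factors of ∂_1 are all 1, so H_0 ≅ Z.
  H_1: rank ker ∂_1 − rank ∂_2 = (18 − 6) − 12 = 0, and ∂_2 has invariant factor 2 > 1, so H_1 ≅ Z/2.
  H_2: rank ker ∂_2 − rank ∂_3 = (12 − 12) − 0 = 0, and there is no ∂_3, so H_2 ≅ 0.

H_0 = Z,  H_1 = Z/2,  H_2 = 0.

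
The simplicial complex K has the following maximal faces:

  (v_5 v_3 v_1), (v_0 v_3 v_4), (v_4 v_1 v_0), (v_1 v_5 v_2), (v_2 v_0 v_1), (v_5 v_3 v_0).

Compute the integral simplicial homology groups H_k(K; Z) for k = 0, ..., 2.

H_0 = Z,  H_1 = Z,  H_2 = 0.

Fix the vertex order v_0 < v_1 < v_2 < v_3 < v_4 < v_5 and write every simplex with vertices in increasing order. Then dim K = 2 and the simplices of K are:

  0-simplices (6): [v_0], [v_1], [v_2], [v_3], [v_4], [v_5]
  1-simplices (12): [v_0,v_1], [v_0,v_2], [v_0,v_3], [v_0,v_4], [v_0,v_5], [v_1,v_2], [v_1,v_3], [v_1,v_4], [v_1,v_5], [v_2,v_5], [v_3,v_4], [v_3,v_5]
  2-simplices (6): [v_0,v_1,v_2], [v_0,v_1,v_4], [v_0,v_3,v_4], [v_0,v_3,v_5], [v_1,v_2,v_5], [v_1,v_3,v_5]

so the chain groups are C_0 ≅ Z^6, C_1 ≅ Z^12, C_2 ≅ Z^6.

∂_1: C_1 → C_0 is given by ∂[p,q] = [q] − [p].
The resulting 6×12 matrix has rank 5, and its Smith normal form has invariant factors (1,1,1,1,1).

∂_2: C_2 → C_1 acts by ∂[p,q,r] = [q,r] − [p,r] + [p,q]. For instance
  ∂[v_0,v_3,v_5] = [v_3,v_5] − [v_0,v_5] + [v_0,v_3],
  ∂[v_1,v_3,v_5] = [v_3,v_5] − [v_1,v_5] + [v_1,v_3].
The 12×6 boundary matrix has rank 6 and Smith normal form diag(1,1,1,1,1,1).

Reading off H_k = ker ∂_k / im ∂_{k+1}:

  H_0: rank C_0 − rank ∂_1 = 6 − 5 = 1, and the invariant factors of ∂_1 are all 1, so H_0 = Z.
  H_1: rank ker ∂_1 − rank ∂_2 = (12 − 5) − 6 = 1, and the invariant factors of ∂_2 are all 1, so H_1 = Z.
  H_2: rank ker ∂_2 − rank ∂_3 = (6 − 6) − 0 = 0, and there is no ∂_3, so H_2 = 0.

(K is a triangulation of the cylinder S^1 x I.)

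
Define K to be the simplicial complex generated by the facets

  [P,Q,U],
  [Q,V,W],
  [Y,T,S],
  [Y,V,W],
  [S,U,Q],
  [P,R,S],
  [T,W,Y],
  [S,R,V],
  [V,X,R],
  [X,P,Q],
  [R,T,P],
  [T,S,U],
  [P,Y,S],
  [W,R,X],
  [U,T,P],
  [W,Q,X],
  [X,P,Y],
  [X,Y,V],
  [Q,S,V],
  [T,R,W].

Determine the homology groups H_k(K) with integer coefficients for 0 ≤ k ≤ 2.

H_0 ≅ Z,  H_1 ≅ Z ⊕ Z/2Z,  H_2 = 0.

Take the total order P < Q < R < S < T < U < V < W < X < Y on the vertex set. Then K (dimension 2) consists of the simplices:

  0-simplices (10): P, Q, R, S, T, U, V, W, X, Y
  1-simplices (30): PQ, PR, PS, PT, PU, PX, PY, QS, QU, QV, QW, QX, RS, RT, RV, RW, RX, ST, SU, SV, SY, TU, TW, TY, VW, VX, VY, WX, WY, XY
  2-simplices (20): PQU, PQX, PRS, PRT, PSY, PTU, PXY, QSU, QSV, QVW, QWX, RSV, RTW, RVX, RWX, STU, STY, TWY, VWY, VXY

giving chain groups C_0 ≅ Z^10, C_1 ≅ Z^30, C_2 ≅ Z^20.

Boundary ∂_1: C_1 → C_0 maps an edge to its endpoints' difference, ∂[p,q] = q − p.
As a 10×30 matrix over Z this has rank 9, with invariant factors (1,1,1,1,1,1,1,1,1).

Boundary ∂_2: C_2 → C_1 acts by ∂[p,q,r] = [q,r] − [p,r] + [p,q]. For instance
  ∂PSY = SY − PY + PS,
  ∂PRS = RS − PS + PR.
The resulting 30×20 matrix has rank 20, and its Smith normal form has invariant factors (1,1,1,1,1,1,1,1,1,1,1,1,1,1,1,1,1,1,1,2).

From H_k ≅ ker(∂_k) / im(∂_{k+1}) we obtain:

  H_0: rank C_0 − rank ∂_1 = 10 − 9 = 1, and the invariant factors of ∂_1 are all 1, so H_0 = Z.
  H_1: rank ker ∂_1 − rank ∂_2 = (30 − 9) − 20 = 1, and ∂_2 has invariant factor 2 > 1, so H_1 = Z ⊕ Z/2Z.
  H_2: rank ker ∂_2 − rank ∂_3 = (20 − 20) − 0 = 0, and there is no ∂_3, so H_2 = 0.

As a check, the Euler characteristic is 10 − 30 + 20 = 0, which agrees with 1 − 1 + 0 = 0.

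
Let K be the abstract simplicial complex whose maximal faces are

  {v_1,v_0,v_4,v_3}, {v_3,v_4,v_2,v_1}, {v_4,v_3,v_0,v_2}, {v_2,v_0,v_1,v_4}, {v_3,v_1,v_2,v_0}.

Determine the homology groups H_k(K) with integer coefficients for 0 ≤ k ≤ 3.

Order the vertices as v_0 < v_1 < v_2 < v_3 < v_4. Listing each simplex with vertices in this order, K has dimension 3 with simplices:

  0-simplices (5): [v_0], [v_1], [v_2], [v_3], [v_4]
  1-simplices (10): [v_0,v_1], [v_0,v_2], [v_0,v_3], [v_0,v_4], [v_1,v_2], [v_1,v_3], [v_1,v_4], [v_2,v_3], [v_2,v_4], [v_3,v_4]
  2-simplices (10): [v_0,v_1,v_2], [v_0,v_1,v_3], [v_0,v_1,v_4], [v_0,v_2,v_3], [v_0,v_2,v_4], [v_0,v_3,v_4], [v_1,v_2,v_3], [v_1,v_2,v_4], [v_1,v_3,v_4], [v_2,v_3,v_4]
  3-simplices (5): [v_0,v_1,v_2,v_3], [v_0,v_1,v_2,v_4], [v_0,v_1,v_3,v_4], [v_0,v_2,v_3,v_4], [v_1,v_2,v_3,v_4]

giving chain groups C_0 ≅ Z^5, C_1 ≅ Z^10, C_2 ≅ Z^10, C_3 ≅ Z^5.

∂_1: C_1 → C_0 maps an edge to its endpoints' difference, ∂[p,q] = q − p.
The 5×10 boundary matrix has rank 4 and Smith normal form diag(1,1,1,1).

Boundary ∂_2: C_2 → C_1 acts by ∂[p,q,r] = [q,r] − [p,r] + [p,q]. For instance
  ∂[v_1,v_3,v_4] = [v_3,v_4] − [v_1,v_4] + [v_1,v_3],
  ∂[v_0,v_1,v_4] = [v_1,v_4] − [v_0,v_4] + [v_0,v_1].
The resulting 10×10 matrix has rank 6, and its Smith normal form has invariant factors (1,1,1,1,1,1).

Boundary ∂_3: C_3 → C_2 sends each 3-simplex σ to the alternating sum Σ_i (−1)^i (σ with its i-th vertex removed). For instance
  ∂[v_0,v_1,v_2,v_3] = [v_1,v_2,v_3] − [v_0,v_2,v_3] + [v_0,v_1,v_3] − [v_0,v_1,v_2],
  ∂[v_1,v_2,v_3,v_4] = [v_2,v_3,v_4] − [v_1,v_3,v_4] + [v_1,v_2,v_4] − [v_1,v_2,v_3].
This gives a 10×5 integer matrix of rank 4; reducing to Smith normal form yields diagonal entries (1,1,1,1).

Reading off H_k = ker ∂_k / im ∂_{k+1}:

  H_0: rank C_0 − rank ∂_1 = 5 − 4 = 1, and the invariant factors of ∂_1 are all 1, so H_0 = Z.
  H_1: rank ker ∂_1 − rank ∂_2 = (10 − 4) − 6 = 0, and the invariant factors of ∂_2 are all 1, so H_1 = 0.
  H_2: rank ker ∂_2 − rank ∂_3 = (10 − 6) − 4 = 0, and the invariant factors of ∂_3 are all 1, so H_2 = 0.
  H_3: rank ker ∂_3 − rank ∂_4 = (5 − 4) − 0 = 1, and there is no ∂_4, so H_3 = Z.

H_0 ≅ Z,  H_1 = 0,  H_2 = 0,  H_3 ≅ Z.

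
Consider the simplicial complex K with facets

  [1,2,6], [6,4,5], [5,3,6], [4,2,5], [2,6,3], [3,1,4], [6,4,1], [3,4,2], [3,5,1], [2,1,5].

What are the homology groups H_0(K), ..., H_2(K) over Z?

H_0 = Z,  H_1 = Z/2,  H_2 = 0.

Fix the vertex order 1 < 2 < 3 < 4 < 5 < 6 and write every simplex with vertices in increasing order. Then dim K = 2 and the simplices of K are:

  0-simplices (6): [1], [2], [3], [4], [5], [6]
  1-simplices (15): [1,2], [1,3], [1,4], [1,5], [1,6], [2,3], [2,4], [2,5], [2,6], [3,4], [3,5], [3,6], [4,5], [4,6], [5,6]
  2-simplices (10): [1,2,5], [1,2,6], [1,3,4], [1,3,5], [1,4,6], [2,3,4], [2,3,6], [2,4,5], [3,5,6], [4,5,6]

giving chain groups C_0 ≅ Z^6, C_1 ≅ Z^15, C_2 ≅ Z^10.

Boundary ∂_1: C_1 → C_0 is given by ∂[p,q] = [q] − [p]. For instance
  ∂[3,6] = [6] − [3].
The 6×15 boundary matrix has rank 5 and Smith normal form diag(1,1,1,1,1).

The boundary map ∂_2: C_2 → C_1 sends each 2-simplex [p,q,r] to [q,r] − [p,r] + [p,q]. For instance
  ∂[1,2,6] = [2,6] − [1,6] + [1,2],
  ∂[1,3,4] = [3,4] − [1,4] + [1,3].
This gives a 15×10 integer matrix of rank 10; reducing to Smith normal form yields diagonal entries (1,1,1,1,1,1,1,1,1,2).

Computing H_k = (kernel of ∂_k) / (image of ∂_{k+1}):

  H_0: rank C_0 − rank ∂_1 = 6 − 5 = 1, and the invariant factors of ∂_1 are all 1, so H_0 = Z.
  H_1: rank ker ∂_1 − rank ∂_2 = (15 − 5) − 10 = 0, and ∂_2 has invariant factor 2 > 1, so H_1 = Z/2.
  H_2: rank ker ∂_2 − rank ∂_3 = (10 − 10) − 0 = 0, and there is no ∂_3, so H_2 = 0.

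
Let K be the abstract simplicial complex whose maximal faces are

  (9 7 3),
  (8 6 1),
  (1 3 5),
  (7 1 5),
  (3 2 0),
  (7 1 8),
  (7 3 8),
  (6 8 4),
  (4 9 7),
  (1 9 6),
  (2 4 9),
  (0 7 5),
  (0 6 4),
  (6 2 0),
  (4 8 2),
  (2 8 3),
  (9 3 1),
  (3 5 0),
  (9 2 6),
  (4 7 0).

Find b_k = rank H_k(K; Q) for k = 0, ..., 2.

b_0 = 1, b_1 = 1, b_2 = 0.

Take the total order 0 < 1 < 2 < 3 < 4 < 5 < 6 < 7 < 8 < 9 on the vertex set. Then K (dimension 2) consists of the simplices:

  0-simplices (10): [0], [1], [2], [3], [4], [5], [6], [7], [8], [9]
  1-simplices (30): (30 of them)
  2-simplices (20): (20 of them)

Hence C_0 ≅ Z^10, C_1 ≅ Z^30, C_2 ≅ Z^20.

Boundary ∂_1: C_1 → C_0 is given by ∂[p,q] = [q] − [p]. For instance
  ∂[0,5] = [5] − [0].
The resulting 10×30 matrix has rank 9, and its Smith normal form has invariant factors (1,1,1,1,1,1,1,1,1).

∂_2: C_2 → C_1 sends each 2-simplex [p,q,r] to [q,r] − [p,r] + [p,q]. For instance
  ∂[2,3,8] = [3,8] − [2,8] + [2,3],
  ∂[4,7,9] = [7,9] − [4,9] + [4,7].
This gives a 30×20 integer matrix of rank 20; reducing to Smith normal form yields diagonal entries (1,1,1,1,1,1,1,1,1,1,1,1,1,1,1,1,1,1,1,2).

From H_k ≅ ker(∂_k) / im(∂_{k+1}) we obtain:

  H_0: rank C_0 − rank ∂_1 = 10 − 9 = 1, and the invariant factors of ∂_1 are all 1, so H_0 ≅ Z.
  H_1: rank ker ∂_1 − rank ∂_2 = (30 − 9) − 20 = 1, and ∂_2 has invariant factor 2 > 1, so H_1 ≅ Z ⊕ Z/2.
  H_2: rank ker ∂_2 − rank ∂_3 = (20 − 20) − 0 = 0, and there is no ∂_3, so H_2 ≅ 0.

Hence the Betti numbers are b_0 = 1, b_1 = 1, b_2 = 0.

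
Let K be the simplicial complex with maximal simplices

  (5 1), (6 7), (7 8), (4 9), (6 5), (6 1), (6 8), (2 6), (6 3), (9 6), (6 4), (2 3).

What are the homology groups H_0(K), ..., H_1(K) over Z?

H_0 = Z,  H_1 = Z^4.

Take the total order 1 < 2 < 3 < 4 < 5 < 6 < 7 < 8 < 9 on the vertex set. Then K (dimension 1) consists of the simplices:

  0-simplices (9): [1], [2], [3], [4], [5], [6], [7], [8], [9]
  1-simplices (12): [1,5], [1,6], [2,3], [2,6], [3,6], [4,6], [4,9], [5,6], [6,7], [6,8], [6,9], [7,8]

so the chain groups are C_0 ≅ Z^9, C_1 ≅ Z^12.

The boundary map ∂_1: C_1 → C_0 is given by ∂[p,q] = [q] − [p]. For instance
  ∂[6,7] = [7] − [6].
As a 9×12 matrix over Z this has rank 8, with invariant factors (1,1,1,1,1,1,1,1).

Reading off H_k = ker ∂_k / im ∂_{k+1}:

  H_0: rank C_0 − rank ∂_1 = 9 − 8 = 1, and the invariant factors of ∂_1 are all 1, so H_0 = Z.
  H_1: rank ker ∂_1 − rank ∂_2 = (12 − 8) − 0 = 4, and there is no ∂_2, so H_1 = Z^4.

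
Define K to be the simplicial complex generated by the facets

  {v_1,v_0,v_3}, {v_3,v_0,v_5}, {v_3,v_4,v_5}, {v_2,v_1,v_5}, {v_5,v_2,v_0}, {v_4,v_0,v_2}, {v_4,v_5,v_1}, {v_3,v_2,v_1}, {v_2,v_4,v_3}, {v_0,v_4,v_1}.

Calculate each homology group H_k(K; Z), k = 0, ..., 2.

H_0 = Z,  H_1 = Z/2,  H_2 = 0.

We work with the vertex ordering v_0 < v_1 < v_2 < v_3 < v_4 < v_5. The simplices of K, each written with vertices in increasing order, are:

  0-simplices (6): [v_0], [v_1], [v_2], [v_3], [v_4], [v_5]
  1-simplices (15): (15 of them)
  2-simplices (10): [v_0,v_1,v_3], [v_0,v_1,v_4], [v_0,v_2,v_4], [v_0,v_2,v_5], [v_0,v_3,v_5], [v_1,v_2,v_3], [v_1,v_2,v_5], [v_1,v_4,v_5], [v_2,v_3,v_4], [v_3,v_4,v_5]

Hence C_0 ≅ Z^6, C_1 ≅ Z^15, C_2 ≅ Z^10.

The boundary map ∂_1: C_1 → C_0 is given by ∂[p,q] = [q] − [p]. For instance
  ∂[v_0,v_3] = [v_3] − [v_0].
The 6×15 boundary matrix has rank 5 and Smith normal form diag(1,1,1,1,1).

The boundary map ∂_2: C_2 → C_1 acts by ∂[p,q,r] = [q,r] − [p,r] + [p,q]. For instance
  ∂[v_3,v_4,v_5] = [v_4,v_5] − [v_3,v_5] + [v_3,v_4],
  ∂[v_1,v_2,v_5] = [v_2,v_5] − [v_1,v_5] + [v_1,v_2].
This gives a 15×10 integer matrix of rank 10; reducing to Smith normal form yields diagonal entries (1,1,1,1,1,1,1,1,1,2).

Computing H_k = (kernel of ∂_k) / (image of ∂_{k+1}):

  H_0: rank C_0 − rank ∂_1 = 6 − 5 = 1, and the invariant factors of ∂_1 are all 1, so H_0 ≅ Z.
  H_1: rank ker ∂_1 − rank ∂_2 = (15 − 5) − 10 = 0, and ∂_2 has invariant factor 2 > 1, so H_1 ≅ Z/2.
  H_2: rank ker ∂_2 − rank ∂_3 = (10 − 10) − 0 = 0, and there is no ∂_3, so H_2 ≅ 0.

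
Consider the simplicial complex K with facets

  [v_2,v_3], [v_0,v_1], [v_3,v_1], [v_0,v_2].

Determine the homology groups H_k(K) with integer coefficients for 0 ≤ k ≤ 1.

H_0 ≅ Z,  H_1 ≅ Z.

K has 4 vertices, 4 edges.
rank ∂_0 = 0, rank ∂_1 = 3 ⇒ b_0 = 4 − 0 − 3 = 1; all invariant factors of ∂_1 are 1 so no torsion. So H_0 ≅ Z.
rank ∂_1 = 3, rank ∂_2 = 0 ⇒ b_1 = 4 − 3 − 0 = 1. So H_1 ≅ Z.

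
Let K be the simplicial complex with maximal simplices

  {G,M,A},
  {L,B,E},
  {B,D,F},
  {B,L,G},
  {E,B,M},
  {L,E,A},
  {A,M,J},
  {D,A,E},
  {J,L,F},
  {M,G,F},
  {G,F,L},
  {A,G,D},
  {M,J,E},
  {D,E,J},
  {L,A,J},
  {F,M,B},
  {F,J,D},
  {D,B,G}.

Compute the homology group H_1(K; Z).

K has 9 vertices, 27 edges, 18 triangles.
rank ∂_1 = 8, rank ∂_2 = 18 ⇒ b_1 = 27 − 8 − 18 = 1; ∂_2 has invariant factor(s) [2] giving torsion. So H_1 ≅ Z × Z/2.

H_1 = Z × Z/2.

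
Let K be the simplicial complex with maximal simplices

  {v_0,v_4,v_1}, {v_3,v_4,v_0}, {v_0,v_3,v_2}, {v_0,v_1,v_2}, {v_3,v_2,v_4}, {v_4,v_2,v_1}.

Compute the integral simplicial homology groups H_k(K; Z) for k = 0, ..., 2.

H_0 ≅ Z,  H_1 = 0,  H_2 ≅ Z.

Take the total order v_0 < v_1 < v_2 < v_3 < v_4 on the vertex set. Then K (dimension 2) consists of the simplices:

  0-simplices (5): [v_0], [v_1], [v_2], [v_3], [v_4]
  1-simplices (9): [v_0,v_1], [v_0,v_2], [v_0,v_3], [v_0,v_4], [v_1,v_2], [v_1,v_4], [v_2,v_3], [v_2,v_4], [v_3,v_4]
  2-simplices (6): [v_0,v_1,v_2], [v_0,v_1,v_4], [v_0,v_2,v_3], [v_0,v_3,v_4], [v_1,v_2,v_4], [v_2,v_3,v_4]

Hence C_0 ≅ Z^5, C_1 ≅ Z^9, C_2 ≅ Z^6.

Boundary ∂_1: C_1 → C_0 sends each edge [p,q] (with p < q) to q − p. For instance
  ∂[v_0,v_2] = [v_2] − [v_0].
The resulting 5×9 matrix has rank 4, and its Smith normal form has invariant factors (1,1,1,1).

∂_2: C_2 → C_1 sends each 2-simplex [p,q,r] to [q,r] − [p,r] + [p,q]. For instance
  ∂[v_1,v_2,v_4] = [v_2,v_4] − [v_1,v_4] + [v_1,v_2],
  ∂[v_0,v_2,v_3] = [v_2,v_3] − [v_0,v_3] + [v_0,v_2].
The 9×6 boundary matrix has rank 5 and Smith normal form diag(1,1,1,1,1).

From H_k ≅ ker(∂_k) / im(∂_{k+1}) we obtain:

  H_0: rank C_0 − rank ∂_1 = 5 − 4 = 1, and the invariant factors of ∂_1 are all 1, so H_0 = Z.
  H_1: rank ker ∂_1 − rank ∂_2 = (9 − 4) − 5 = 0, and the invariant factors of ∂_2 are all 1, so H_1 = 0.
  H_2: rank ker ∂_2 − rank ∂_3 = (6 − 5) − 0 = 1, and there is no ∂_3, so H_2 = Z.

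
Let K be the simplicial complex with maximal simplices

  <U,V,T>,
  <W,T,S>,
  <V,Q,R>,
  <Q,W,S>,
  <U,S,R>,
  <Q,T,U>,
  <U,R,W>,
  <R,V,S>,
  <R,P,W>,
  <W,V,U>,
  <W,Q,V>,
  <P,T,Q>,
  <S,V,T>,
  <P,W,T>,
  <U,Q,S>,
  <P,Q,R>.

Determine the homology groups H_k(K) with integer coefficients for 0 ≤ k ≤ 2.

H_0 = Z,  H_1 = Z^2,  H_2 = Z.

Order the vertices as P < Q < R < S < T < U < V < W. Listing each simplex with vertices in this order, K has dimension 2 with simplices:

  0-simplices (8): P, Q, R, S, T, U, V, W
  1-simplices (24): PQ, PR, PT, PW, QR, QS, QT, QU, QV, QW, RS, RU, RV, RW, ST, SU, SV, SW, TU, TV, TW, UV, UW, VW
  2-simplices (16): PQR, PQT, PRW, PTW, QRV, QSU, QSW, QTU, QVW, RSU, RSV, RUW, STV, STW, TUV, UVW

Hence C_0 ≅ Z^8, C_1 ≅ Z^24, C_2 ≅ Z^16.

∂_1: C_1 → C_0 sends each edge [p,q] (with p < q) to q − p. For instance
  ∂QV = V − Q.
The resulting 8×24 matrix has rank 7, and its Smith normal form has invariant factors (1,1,1,1,1,1,1).

∂_2: C_2 → C_1 acts by ∂[p,q,r] = [q,r] − [p,r] + [p,q]. For instance
  ∂QSW = SW − QW + QS,
  ∂PQT = QT − PT + PQ.
As a 24×16 matrix over Z this has rank 15, with invariant factors (1,1,1,1,1,1,1,1,1,1,1,1,1,1,1).

Computing H_k = (kernel of ∂_k) / (image of ∂_{k+1}):

  H_0: rank C_0 − rank ∂_1 = 8 − 7 = 1, and the invariant factors of ∂_1 are all 1, so H_0 = Z.
  H_1: rank ker ∂_1 − rank ∂_2 = (24 − 7) − 15 = 2, and the invariant factors of ∂_2 are all 1, so H_1 = Z^2.
  H_2: rank ker ∂_2 − rank ∂_3 = (16 − 15) − 0 = 1, and there is no ∂_3, so H_2 = Z.

As a check, the Euler characteristic is 8 − 24 + 16 = 0, which agrees with 1 − 2 + 1 = 0.
(K is a triangulation of the torus T^2.)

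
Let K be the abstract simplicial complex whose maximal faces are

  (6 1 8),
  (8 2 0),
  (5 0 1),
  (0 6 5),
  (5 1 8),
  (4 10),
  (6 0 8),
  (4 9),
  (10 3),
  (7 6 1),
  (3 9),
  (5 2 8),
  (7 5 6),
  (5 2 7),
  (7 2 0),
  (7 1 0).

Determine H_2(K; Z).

H_2 = 0.

Fix the vertex order 0 < 1 < 2 < 3 < 4 < 5 < 6 < 7 < 8 < 9 < 10 and write every simplex with vertices in increasing order. Then dim K = 2 and the simplices of K are:

  0-simplices (11): [0], [1], [2], [3], [4], [5], [6], [7], [8], [9], [10]
  1-simplices (22): [0,1], [0,2], [0,5], [0,6], [0,7], [0,8], [1,5], [1,6], [1,7], [1,8], [2,5], [2,7], [2,8], [3,9], [3,10], [4,9], [4,10], [5,6], [5,7], [5,8], [6,7], [6,8]
  2-simplices (12): [0,1,5], [0,1,7], [0,2,7], [0,2,8], [0,5,6], [0,6,8], [1,5,8], [1,6,7], [1,6,8], [2,5,7], [2,5,8], [5,6,7]

so the chain groups are C_0 ≅ Z^11, C_1 ≅ Z^22, C_2 ≅ Z^12.

∂_1: C_1 → C_0 is given by ∂[p,q] = [q] − [p]. For instance
  ∂[6,8] = [8] − [6].
As a 11×22 matrix over Z this has rank 9, with invariant factors (1,1,1,1,1,1,1,1,1).

The boundary map ∂_2: C_2 → C_1 sends each 2-simplex [p,q,r] to [q,r] − [p,r] + [p,q]. For instance
  ∂[1,6,8] = [6,8] − [1,8] + [1,6],
  ∂[1,5,8] = [5,8] − [1,8] + [1,5].
The resulting 22×12 matrix has rank 12, and its Smith normal form has invariant factors (1,1,1,1,1,1,1,1,1,1,1,2).

Reading off H_k = ker ∂_k / im ∂_{k+1}:

  H_2: rank ker ∂_2 − rank ∂_3 = (12 − 12) − 0 = 0, and there is no ∂_3, so H_2 ≅ 0.

(K is a triangulation of the disjoint union of the real projective plane RP^2 and the circle S^1.)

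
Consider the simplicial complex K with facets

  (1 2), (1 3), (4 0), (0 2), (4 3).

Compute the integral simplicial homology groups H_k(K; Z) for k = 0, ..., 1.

Take the total order 0 < 1 < 2 < 3 < 4 on the vertex set. Then K (dimension 1) consists of the simplices:

  0-simplices (5): [0], [1], [2], [3], [4]
  1-simplices (5): [0,2], [0,4], [1,2], [1,3], [3,4]

Hence C_0 ≅ Z^5, C_1 ≅ Z^5.

Boundary ∂_1: C_1 → C_0 sends each edge [p,q] (with p < q) to q − p.
This gives a 5×5 integer matrix of rank 4; reducing to Smith normal form yields diagonal entries (1,1,1,1).

Computing H_k = (kernel of ∂_k) / (image of ∂_{k+1}):

  H_0: rank C_0 − rank ∂_1 = 5 − 4 = 1, and the invariant factors of ∂_1 are all 1, so H_0 ≅ Z.
  H_1: rank ker ∂_1 − rank ∂_2 = (5 − 4) − 0 = 1, and there is no ∂_2, so H_1 ≅ Z.

(K is a triangulation of the circle S^1.)

H_0 = Z,  H_1 = Z.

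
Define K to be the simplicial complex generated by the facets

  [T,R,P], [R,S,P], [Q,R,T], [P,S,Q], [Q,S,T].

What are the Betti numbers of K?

b_0 = 1, b_1 = 1, b_2 = 0.

Take the total order P < Q < R < S < T on the vertex set. Then K (dimension 2) consists of the simplices:

  0-simplices (5): P, Q, R, S, T
  1-simplices (10): PQ, PR, PS, PT, QR, QS, QT, RS, RT, ST
  2-simplices (5): PQS, PRS, PRT, QRT, QST

giving chain groups C_0 ≅ Z^5, C_1 ≅ Z^10, C_2 ≅ Z^5.

The boundary map ∂_1: C_1 → C_0 maps an edge to its endpoints' difference, ∂[p,q] = q − p. For instance
  ∂ST = T − S.
As a 5×10 matrix over Z this has rank 4, with invariant factors (1,1,1,1).

The boundary map ∂_2: C_2 → C_1 acts by ∂[p,q,r] = [q,r] − [p,r] + [p,q]. For instance
  ∂QRT = RT − QT + QR,
  ∂PQS = QS − PS + PQ.
This gives a 10×5 integer matrix of rank 5; reducing to Smith normal form yields diagonal entries (1,1,1,1,1).

Computing H_k = (kernel of ∂_k) / (image of ∂_{k+1}):

  H_0: rank C_0 − rank ∂_1 = 5 − 4 = 1, and the invariant factors of ∂_1 are all 1, so H_0 ≅ Z.
  H_1: rank ker ∂_1 − rank ∂_2 = (10 − 4) − 5 = 1, and the invariant factors of ∂_2 are all 1, so H_1 ≅ Z.
  H_2: rank ker ∂_2 − rank ∂_3 = (5 − 5) − 0 = 0, and there is no ∂_3, so H_2 ≅ 0.

Hence the Betti numbers are b_0 = 1, b_1 = 1, b_2 = 0.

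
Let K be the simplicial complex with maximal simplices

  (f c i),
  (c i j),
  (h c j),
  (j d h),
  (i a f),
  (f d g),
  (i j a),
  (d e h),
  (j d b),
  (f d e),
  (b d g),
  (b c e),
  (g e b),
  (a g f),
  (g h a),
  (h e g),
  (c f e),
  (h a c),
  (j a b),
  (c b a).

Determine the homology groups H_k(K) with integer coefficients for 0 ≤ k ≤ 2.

We work with the vertex ordering a < b < c < d < e < f < g < h < i < j. The simplices of K, each written with vertices in increasing order, are:

  0-simplices (10): a, b, c, d, e, f, g, h, i, j
  1-simplices (30): ab, ac, af, ag, ah, ai, aj, bc, bd, be, bg, bj, ce, cf, ch, ci, cj, de, df, dg, dh, dj, ef, eg, eh, fg, fi, gh, hj, ij
  2-simplices (20): abc, abj, ach, afg, afi, agh, aij, bce, bdg, bdj, beg, cef, cfi, chj, cij, def, deh, dfg, dhj, egh

Hence C_0 ≅ Z^10, C_1 ≅ Z^30, C_2 ≅ Z^20.

Boundary ∂_1: C_1 → C_0 is given by ∂[p,q] = [q] − [p].
The resulting 10×30 matrix has rank 9, and its Smith normal form has invariant factors (1,1,1,1,1,1,1,1,1).

The boundary map ∂_2: C_2 → C_1 acts by ∂[p,q,r] = [q,r] − [p,r] + [p,q]. For instance
  ∂cfi = fi − ci + cf,
  ∂dfg = fg − dg + df.
The resulting 30×20 matrix has rank 20, and its Smith normal form has invariant factors (1,1,1,1,1,1,1,1,1,1,1,1,1,1,1,1,1,1,1,2).

Reading off H_k = ker ∂_k / im ∂_{k+1}:

  H_0: rank C_0 − rank ∂_1 = 10 − 9 = 1, and the invariant factors of ∂_1 are all 1, so H_0 = Z.
  H_1: rank ker ∂_1 − rank ∂_2 = (30 − 9) − 20 = 1, and ∂_2 has invariant factor 2 > 1, so H_1 = Z ⊕ Z/2.
  H_2: rank ker ∂_2 − rank ∂_3 = (20 − 20) − 0 = 0, and there is no ∂_3, so H_2 = 0.

(K is a triangulation of the Klein bottle.)

H_0 ≅ Z,  H_1 ≅ Z ⊕ Z/2,  H_2 = 0.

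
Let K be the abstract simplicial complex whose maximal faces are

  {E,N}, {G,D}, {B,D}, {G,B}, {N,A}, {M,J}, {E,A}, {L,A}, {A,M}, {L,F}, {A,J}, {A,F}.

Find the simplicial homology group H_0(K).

H_0 = Z^2.

We work with the vertex ordering A < B < D < E < F < G < J < L < M < N. The simplices of K, each written with vertices in increasing order, are:

  0-simplices (10): A, B, D, E, F, G, J, L, M, N
  1-simplices (12): AE, AF, AJ, AL, AM, AN, BD, BG, DG, EN, FL, JM

so the chain groups are C_0 ≅ Z^10, C_1 ≅ Z^12.

∂_1: C_1 → C_0 maps an edge to its endpoints' difference, ∂[p,q] = q − p. For instance
  ∂BD = D − B.
As a 10×12 matrix over Z this has rank 8, with invariant factors (1,1,1,1,1,1,1,1).

From H_k ≅ ker(∂_k) / im(∂_{k+1}) we obtain:

  H_0: rank C_0 − rank ∂_1 = 10 − 8 = 2, and the invariant factors of ∂_1 are all 1, so H_0 = Z^2.

(K is a triangulation of the disjoint union of a wedge of 3 circles and the circle S^1.)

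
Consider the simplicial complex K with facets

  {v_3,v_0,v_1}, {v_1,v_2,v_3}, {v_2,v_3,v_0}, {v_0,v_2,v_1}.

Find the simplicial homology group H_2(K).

H_2 = Z.

Order the vertices as v_0 < v_1 < v_2 < v_3. Listing each simplex with vertices in this order, K has dimension 2 with simplices:

  0-simplices (4): [v_0], [v_1], [v_2], [v_3]
  1-simplices (6): [v_0,v_1], [v_0,v_2], [v_0,v_3], [v_1,v_2], [v_1,v_3], [v_2,v_3]
  2-simplices (4): [v_0,v_1,v_2], [v_0,v_1,v_3], [v_0,v_2,v_3], [v_1,v_2,v_3]

giving chain groups C_0 ≅ Z^4, C_1 ≅ Z^6, C_2 ≅ Z^4.

Boundary ∂_1: C_1 → C_0 is given by ∂[p,q] = [q] − [p]. For instance
  ∂[v_2,v_3] = [v_3] − [v_2].
This gives a 4×6 integer matrix of rank 3; reducing to Smith normal form yields diagonal entries (1,1,1).

Boundary ∂_2: C_2 → C_1 acts by ∂[p,q,r] = [q,r] − [p,r] + [p,q]. For instance
  ∂[v_0,v_2,v_3] = [v_2,v_3] − [v_0,v_3] + [v_0,v_2],
  ∂[v_0,v_1,v_3] = [v_1,v_3] − [v_0,v_3] + [v_0,v_1].
As a 6×4 matrix over Z this has rank 3, with invariant factors (1,1,1).

From H_k ≅ ker(∂_k) / im(∂_{k+1}) we obtain:

  H_2: rank ker ∂_2 − rank ∂_3 = (4 − 3) − 0 = 1, and there is no ∂_3, so H_2 ≅ Z.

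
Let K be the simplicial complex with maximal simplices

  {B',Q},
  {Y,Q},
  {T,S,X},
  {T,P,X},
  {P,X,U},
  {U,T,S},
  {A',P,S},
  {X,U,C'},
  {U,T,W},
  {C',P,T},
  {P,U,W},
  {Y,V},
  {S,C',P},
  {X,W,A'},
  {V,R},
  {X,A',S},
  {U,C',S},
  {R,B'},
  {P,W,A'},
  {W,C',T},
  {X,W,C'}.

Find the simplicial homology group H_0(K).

Order the vertices as P < Q < R < S < T < U < V < W < X < Y < A' < B' < C'. Listing each simplex with vertices in this order, K has dimension 2 with simplices:

  0-simplices (13): [P], [Q], [R], [S], [T], [U], [V], [W], [X], [Y], [A'], [B'], [C']
  1-simplices (29): (29 of them)
  2-simplices (16): [P,S,A'], [P,S,C'], [P,T,X], [P,T,C'], [P,U,W], [P,U,X], [P,W,A'], [S,T,U], [S,T,X], [S,U,C'], [S,X,A'], [T,U,W], [T,W,C'], [U,X,C'], [W,X,A'], [W,X,C']

Hence C_0 ≅ Z^13, C_1 ≅ Z^29, C_2 ≅ Z^16.

∂_1: C_1 → C_0 sends each edge [p,q] (with p < q) to q − p. For instance
  ∂[X,C'] = [C'] − [X].
This gives a 13×29 integer matrix of rank 11; reducing to Smith normal form yields diagonal entries (1,1,1,1,1,1,1,1,1,1,1).

Boundary ∂_2: C_2 → C_1 acts by ∂[p,q,r] = [q,r] − [p,r] + [p,q]. For instance
  ∂[S,T,X] = [T,X] − [S,X] + [S,T],
  ∂[P,U,X] = [U,X] − [P,X] + [P,U].
This gives a 29×16 integer matrix of rank 15; reducing to Smith normal form yields diagonal entries (1,1,1,1,1,1,1,1,1,1,1,1,1,1,1).

From H_k ≅ ker(∂_k) / im(∂_{k+1}) we obtain:

  H_0: rank C_0 − rank ∂_1 = 13 − 11 = 2, and the invariant factors of ∂_1 are all 1, so H_0 = Z^2.

H_0 ≅ Z^2.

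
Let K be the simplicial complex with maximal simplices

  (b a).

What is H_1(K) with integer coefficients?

Order the vertices as a < b. Listing each simplex with vertices in this order, K has dimension 1 with simplices:

  0-simplices (2): a, b
  1-simplices (1): ab

so the chain groups are C_0 ≅ Z^2, C_1 ≅ Z^1.

∂_1: C_1 → C_0 sends each edge [p,q] (with p < q) to q − p. For instance
  ∂ab = b − a.
The 2×1 boundary matrix has rank 1 and Smith normal form diag(1).

Now H_k = ker ∂_k / im ∂_{k+1}, so:

  H_1: rank ker ∂_1 − rank ∂_2 = (1 − 1) − 0 = 0, and there is no ∂_2, so H_1 = 0.

H_1 = 0.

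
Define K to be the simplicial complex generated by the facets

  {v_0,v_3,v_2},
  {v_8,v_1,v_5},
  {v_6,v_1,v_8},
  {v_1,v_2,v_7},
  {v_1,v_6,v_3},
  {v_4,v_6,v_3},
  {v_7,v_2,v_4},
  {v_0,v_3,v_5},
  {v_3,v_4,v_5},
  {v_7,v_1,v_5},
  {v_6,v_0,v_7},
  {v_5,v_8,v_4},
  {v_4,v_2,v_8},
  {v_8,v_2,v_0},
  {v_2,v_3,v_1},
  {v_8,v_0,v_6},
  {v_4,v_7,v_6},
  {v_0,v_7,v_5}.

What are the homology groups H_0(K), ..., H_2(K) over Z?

Fix the vertex order v_0 < v_1 < v_2 < v_3 < v_4 < v_5 < v_6 < v_7 < v_8 and write every simplex with vertices in increasing order. Then dim K = 2 and the simplices of K are:

  0-simplices (9): [v_0], [v_1], [v_2], [v_3], [v_4], [v_5], [v_6], [v_7], [v_8]
  1-simplices (27): (27 of them)
  2-simplices (18): (18 of them)

giving chain groups C_0 ≅ Z^9, C_1 ≅ Z^27, C_2 ≅ Z^18.

The boundary map ∂_1: C_1 → C_0 maps an edge to its endpoints' difference, ∂[p,q] = q − p.
As a 9×27 matrix over Z this has rank 8, with invariant factors (1,1,1,1,1,1,1,1).

The boundary map ∂_2: C_2 → C_1 sends each 2-simplex [p,q,r] to [q,r] − [p,r] + [p,q]. For instance
  ∂[v_0,v_5,v_7] = [v_5,v_7] − [v_0,v_7] + [v_0,v_5],
  ∂[v_0,v_6,v_7] = [v_6,v_7] − [v_0,v_7] + [v_0,v_6].
The resulting 27×18 matrix has rank 17, and its Smith normal form has invariant factors (1,1,1,1,1,1,1,1,1,1,1,1,1,1,1,1,1).

Computing H_k = (kernel of ∂_k) / (image of ∂_{k+1}):

  H_0: rank C_0 − rank ∂_1 = 9 − 8 = 1, and the invariant factors of ∂_1 are all 1, so H_0 = Z.
  H_1: rank ker ∂_1 − rank ∂_2 = (27 − 8) − 17 = 2, and the invariant factors of ∂_2 are all 1, so H_1 = Z^2.
  H_2: rank ker ∂_2 − rank ∂_3 = (18 − 17) − 0 = 1, and there is no ∂_3, so H_2 = Z.

As a check, the Euler characteristic is 9 − 27 + 18 = 0, which agrees with 1 − 2 + 1 = 0.

H_0 ≅ Z,  H_1 ≅ Z^2,  H_2 ≅ Z.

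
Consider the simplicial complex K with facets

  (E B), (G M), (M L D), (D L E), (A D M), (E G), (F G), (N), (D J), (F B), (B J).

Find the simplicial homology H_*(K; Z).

H_0 ≅ Z^2,  H_1 ≅ Z^3,  H_2 = 0.

Take the total order A < B < D < E < F < G < J < L < M < N on the vertex set. Then K (dimension 2) consists of the simplices:

  0-simplices (10): A, B, D, E, F, G, J, L, M, N
  1-simplices (14): AD, AM, BE, BF, BJ, DE, DJ, DL, DM, EG, EL, FG, GM, LM
  2-simplices (3): ADM, DEL, DLM

Hence C_0 ≅ Z^10, C_1 ≅ Z^14, C_2 ≅ Z^3.

Boundary ∂_1: C_1 → C_0 maps an edge to its endpoints' difference, ∂[p,q] = q − p.
The 10×14 boundary matrix has rank 8 and Smith normal form diag(1,1,1,1,1,1,1,1).

Boundary ∂_2: C_2 → C_1 sends each 2-simplex [p,q,r] to [q,r] − [p,r] + [p,q]. For instance
  ∂DLM = LM − DM + DL,
  ∂ADM = DM − AM + AD.
This gives a 14×3 integer matrix of rank 3; reducing to Smith normal form yields diagonal entries (1,1,1).

Now H_k = ker ∂_k / im ∂_{k+1}, so:

  H_0: rank C_0 − rank ∂_1 = 10 − 8 = 2, and the invariant factors of ∂_1 are all 1, so H_0 ≅ Z^2.
  H_1: rank ker ∂_1 − rank ∂_2 = (14 − 8) − 3 = 3, and the invariant factors of ∂_2 are all 1, so H_1 ≅ Z^3.
  H_2: rank ker ∂_2 − rank ∂_3 = (3 − 3) − 0 = 0, and there is no ∂_3, so H_2 ≅ 0.

As a check, the Euler characteristic is 10 − 14 + 3 = -1, which agrees with 2 − 3 + 0 = -1.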